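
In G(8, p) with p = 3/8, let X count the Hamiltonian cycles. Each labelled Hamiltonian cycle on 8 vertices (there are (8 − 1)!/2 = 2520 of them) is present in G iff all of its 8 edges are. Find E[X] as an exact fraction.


K_8 has (8 − 1)!/2 = 2520 labelled Hamiltonian cycles.
For each such Hamiltonian cycle H, let X_H = 1 if all 8 edges of H are present in G. Then P[X_H = 1] = p^{8} = (3/8)^{8} = 6561/16777216.
By linearity of expectation: E[X] = Σ_H E[X_H] = 2520 · p^{8} = 2520 · 6561/16777216 = 2066715/2097152.
Numerically: E[X] ≈ 0.98549.

E[X] = 2520 · (3/8)^{8} = 2066715/2097152 ≈ 0.98549.


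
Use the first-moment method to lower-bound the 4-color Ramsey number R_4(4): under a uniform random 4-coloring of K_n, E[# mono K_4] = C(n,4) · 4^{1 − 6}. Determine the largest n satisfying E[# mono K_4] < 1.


We need C(n, 4) · 4^{1 − 6} < 1, i.e. C(n, 4) < 4^{6 − 1} = 1024.
Check values of n near the boundary:
  n = 10: C(10, 4) = 210; 210 < 1024? YES
  n = 11: C(11, 4) = 330; 330 < 1024? YES
  n = 12: C(12, 4) = 495; 495 < 1024? YES
  n = 13: C(13, 4) = 715; 715 < 1024? YES
  n = 14: C(14, 4) = 1001; 1001 < 1024? YES
  n = 15: C(15, 4) = 1365; 1365 < 1024? NO
  n = 16: C(16, 4) = 1820; 1820 < 1024? NO
The largest n with C(n, 4) < 1024 is n = 14 (where E[X] = 1001/1024 ≈ 0.977539). Hence R_4(4) > 14, i.e. R_4(4) ≥ 15.

Largest n = 14; hence R_4(4) > 14.


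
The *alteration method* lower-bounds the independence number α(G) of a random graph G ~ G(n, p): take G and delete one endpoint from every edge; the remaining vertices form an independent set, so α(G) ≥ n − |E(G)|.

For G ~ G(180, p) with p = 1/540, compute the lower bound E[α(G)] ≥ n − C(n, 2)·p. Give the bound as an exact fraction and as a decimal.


E[|E(G)|] = C(180, 2)·p = 16110 · (1/540) = 179/6.
E[α(G)] ≥ n − E[|E(G)|] = 180 − 179/6 = 901/6.
Numerically: ≈ 150.16667.
(This is only a lower bound; the true E[α(G)] may be larger.)

E[α(G)] ≥ 901/6 ≈ 150.16667.


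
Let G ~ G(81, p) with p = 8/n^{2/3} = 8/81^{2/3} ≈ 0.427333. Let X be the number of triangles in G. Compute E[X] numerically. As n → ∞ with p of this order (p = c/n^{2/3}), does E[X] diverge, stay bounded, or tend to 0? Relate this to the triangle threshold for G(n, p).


Number of potential triangles: C(81, 3) = 85320.
Each occurs with probability p³ ≈ (0.427333)³ ≈ 7.80368846e-02.
By linearity: E[X] = C(81, 3)·p³ ≈ 85320 · 7.80368846e-02 ≈ 6658.106996.
Since α = 2/3 < 1, p = c/n^{2/3} ≫ 1/n is above the triangle threshold p ~ 1/n. Asymptotically E[X] ~ (c³/6)·n^{3(1−α)} = (8³/6)·n^{1} → ∞; triangles are abundant w.h.p.

E[X] ≈ 6658.106996; in regime p = Θ(1/n^{2/3}) E[X] diverges (above the triangle threshold p ~ 1/n).


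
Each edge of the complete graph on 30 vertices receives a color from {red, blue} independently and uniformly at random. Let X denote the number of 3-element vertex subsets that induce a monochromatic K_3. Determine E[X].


Let X = Σ_S X_S over the C(30, 3) = 4060 subsets S of size 3, where X_S = 1 if the K_3 on S is monochromatic.
For a fixed S, the K_3 on S has C(3, 2) = 3 edges. P[all 3 edges red] = (1/2)^3, and likewise for blue, so P[monochromatic] = 2·(1/2)^3 = 2^{1 − 3} = 1/4.
Summing: E[X] = C(30, 3) · 2^{1 − 3} = 4060 · 1/4 = 1015.
Numerically: E[X] ≈ 1015.00000.

E[X] = C(30,3)·2^(1−C(3,2)) = 1015 ≈ 1015.00000.


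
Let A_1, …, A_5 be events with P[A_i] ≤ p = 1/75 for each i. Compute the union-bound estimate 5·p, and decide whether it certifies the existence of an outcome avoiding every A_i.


Union bound: P[∪_{i=1}^{5} A_i] ≤ Σ_i P[A_i] ≤ 5·p = 5·(1/75) = 1/15.
Numerically: 1/15 ≈ 0.06667.
Is 1/15 < 1? YES.
Since P[∪ A_i] ≤ 1/15 < 1, the complement has P[∩ A_i^c] ≥ 1 − 1/15 = 14/15 > 0, so some outcome avoids every A_i.

5·p = 1/15 ≈ 0.06667; existence CERTIFIED by the union bound.


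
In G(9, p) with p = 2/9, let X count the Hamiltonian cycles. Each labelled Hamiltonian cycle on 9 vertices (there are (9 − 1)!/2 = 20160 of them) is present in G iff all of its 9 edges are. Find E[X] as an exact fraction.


K_9 has (9 − 1)!/2 = 20160 labelled Hamiltonian cycles.
For each such Hamiltonian cycle H, let X_H = 1 if all 9 edges of H are present in G. Then P[X_H = 1] = p^{9} = (2/9)^{9} = 512/387420489.
By linearity of expectation: E[X] = Σ_H E[X_H] = 20160 · p^{9} = 20160 · 512/387420489 = 1146880/43046721.
Numerically: E[X] ≈ 0.0266427.

E[X] = 20160 · (2/9)^{9} = 1146880/43046721 ≈ 0.0266427.


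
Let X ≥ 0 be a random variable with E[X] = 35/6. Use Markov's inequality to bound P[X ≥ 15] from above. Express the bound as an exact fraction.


μ = E[X] = 35/6, a = 15.
Markov: P[X ≥ 15] ≤ μ/a = (35/6)/15 = 7/18.
Numerically: ≈ 0.38889.
(Since a = 15 > μ = 5.83333, the bound 7/18 is < 1 and informative.)

P[X ≥ 15] ≤ 7/18 ≈ 0.38889.


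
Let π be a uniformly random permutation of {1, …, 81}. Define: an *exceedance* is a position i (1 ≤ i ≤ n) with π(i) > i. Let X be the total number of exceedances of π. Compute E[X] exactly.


Write X = Σ_{i=1}^{81} X_i, where X_i = 1_{π(i) > i}.
For each fixed i, π(i) is uniform over {1, …, 81} (marginal of a uniform permutation), so P[π(i) > i] = (n − i)/n. Summing: Σ_{i=1}^{81} (n − i)/n = (0 + 1 + … + 80)/81 = 81(81 − 1)/(2·81) = (81 − 1)/2.
Hence E[X] = Σ_{i=1}^{81} (81 − i)/81 = 40 ≈ 40.0000.

E[X] = 40 = 40.0000.


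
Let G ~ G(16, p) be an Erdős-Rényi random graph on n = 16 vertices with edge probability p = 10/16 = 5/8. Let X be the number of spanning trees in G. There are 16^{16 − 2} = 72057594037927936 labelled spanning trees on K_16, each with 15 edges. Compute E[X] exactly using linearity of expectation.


K_16 has 16^{16 − 2} = 72057594037927936 labelled spanning trees.
For each such spanning tree H, let X_H = 1 if all 15 edges of H are present in G. Then P[X_H = 1] = p^{15} = (5/8)^{15} = 30517578125/35184372088832.
By linearity of expectation: E[X] = Σ_H E[X_H] = 72057594037927936 · p^{15} = 72057594037927936 · 30517578125/35184372088832 = 62500000000000.
Numerically: E[X] ≈ 6.25e+13.

E[X] = 72057594037927936 · (5/8)^{15} = 62500000000000 ≈ 6.25e+13.


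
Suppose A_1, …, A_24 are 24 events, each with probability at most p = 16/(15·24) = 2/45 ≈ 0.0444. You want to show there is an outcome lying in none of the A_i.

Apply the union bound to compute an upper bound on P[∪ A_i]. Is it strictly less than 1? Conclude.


Union bound: P[∪_{i=1}^{24} A_i] ≤ Σ_i P[A_i] ≤ 24·p = 24·(2/45) = 16/15.
Numerically: 16/15 ≈ 1.0667.
Is 16/15 < 1? NO.
Since the bound 16/15 is ≥ 1, the union bound is uninformative here; it does NOT by itself certify existence.

24·p = 16/15 ≈ 1.0667; existence NOT certified by the union bound.


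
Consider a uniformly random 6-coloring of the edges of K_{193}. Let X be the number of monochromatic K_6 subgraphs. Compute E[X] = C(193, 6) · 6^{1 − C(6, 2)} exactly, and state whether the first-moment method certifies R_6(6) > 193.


E[X] = C(193, 6) · 6^{1 − 15} = 66364016544 · 6^{−14} = 66364016544/78364164096.
As a reduced fraction: E[X] = 230430613/272097792 ≈ 0.846867.
Is E[X] < 1? YES.
Since E[X] < 1, there exists a 6-coloring of K_{193} with no monochromatic K_6; hence R_6(6) > 193.

E[X] = 230430613/272097792 ≈ 0.846867; E[X] < 1, so R_6(6) > 193.


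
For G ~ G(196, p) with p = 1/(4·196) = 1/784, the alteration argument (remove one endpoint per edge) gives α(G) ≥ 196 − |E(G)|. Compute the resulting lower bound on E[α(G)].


E[|E(G)|] = C(196, 2)·p = 19110 · (1/784) = 195/8.
E[α(G)] ≥ n − E[|E(G)|] = 196 − 195/8 = 1373/8.
Numerically: ≈ 171.62500.
(This is only a lower bound; the true E[α(G)] may be larger.)

E[α(G)] ≥ 1373/8 ≈ 171.62500.


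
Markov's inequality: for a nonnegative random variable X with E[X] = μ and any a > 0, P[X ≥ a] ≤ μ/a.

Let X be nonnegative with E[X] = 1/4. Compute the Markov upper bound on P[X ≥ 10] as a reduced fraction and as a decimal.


μ = E[X] = 1/4, a = 10.
Markov: P[X ≥ 10] ≤ μ/a = (1/4)/10 = 1/40.
Numerically: ≈ 0.025000.
(Since a = 10 > μ = 0.250000, the bound 1/40 is < 1 and informative.)

P[X ≥ 10] ≤ 1/40 ≈ 0.025000.


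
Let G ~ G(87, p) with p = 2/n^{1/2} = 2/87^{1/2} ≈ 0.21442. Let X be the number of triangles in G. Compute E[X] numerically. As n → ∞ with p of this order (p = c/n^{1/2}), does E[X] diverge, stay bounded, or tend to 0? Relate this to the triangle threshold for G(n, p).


Number of potential triangles: C(87, 3) = 105995.
Each occurs with probability p³ ≈ (0.21442)³ ≈ 9.8585061e-03.
By linearity: E[X] = C(87, 3)·p³ ≈ 105995 · 9.8585061e-03 ≈ 1044.95235.
Since α = 1/2 < 1, p = c/n^{1/2} ≫ 1/n is above the triangle threshold p ~ 1/n. Asymptotically E[X] ~ (c³/6)·n^{3(1−α)} = (2³/6)·n^{1.5} → ∞; triangles are abundant w.h.p.

E[X] ≈ 1044.95235; in regime p = Θ(1/n^{1/2}) E[X] diverges (above the triangle threshold p ~ 1/n).


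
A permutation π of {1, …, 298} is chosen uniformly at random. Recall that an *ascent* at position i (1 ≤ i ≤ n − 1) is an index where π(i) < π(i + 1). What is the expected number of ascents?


Write X = Σ X_I over i = 1, …, 297, with X_I the indicator of one ascent.
There are 297 indicators.
For each fixed i, the pair (π(i), π(i+1)) is a uniformly random ordered pair of distinct values from {1, …, 298}; by symmetry P[π(i) < π(i+1)] = 1/2.
By linearity: E[X] = 297 · (1/2) = (298 − 1) · (1/2) = 297/2 ≈ 148.500.

E[X] = 297/2 = 148.500.


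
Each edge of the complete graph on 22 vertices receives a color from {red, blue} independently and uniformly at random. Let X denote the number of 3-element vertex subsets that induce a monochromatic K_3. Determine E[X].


Let X = Σ_S X_S over the C(22, 3) = 1540 subsets S of size 3, where X_S = 1 if the K_3 on S is monochromatic.
For a fixed S, the K_3 on S has C(3, 2) = 3 edges. P[all 3 edges red] = (1/2)^3, and likewise for blue, so P[monochromatic] = 2·(1/2)^3 = 2^{1 − 3} = 1/4.
Summing: E[X] = C(22, 3) · 2^{1 − 3} = 1540 · 1/4 = 385.
Numerically: E[X] ≈ 385.0000.

E[X] = C(22,3)·2^(1−C(3,2)) = 385 ≈ 385.0000.


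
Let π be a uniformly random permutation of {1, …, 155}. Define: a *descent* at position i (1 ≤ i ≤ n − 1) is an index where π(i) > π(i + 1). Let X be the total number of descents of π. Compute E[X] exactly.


Write X = Σ X_I over i = 1, …, 154, with X_I the indicator of one descent.
There are 154 indicators.
For each fixed i, the pair (π(i), π(i+1)) is a uniformly random ordered pair of distinct values from {1, …, 155}; by symmetry P[π(i) > π(i+1)] = 1/2.
By linearity: E[X] = 154 · (1/2) = (155 − 1) · (1/2) = 77 ≈ 77.000000.

E[X] = 77 = 77.000000.


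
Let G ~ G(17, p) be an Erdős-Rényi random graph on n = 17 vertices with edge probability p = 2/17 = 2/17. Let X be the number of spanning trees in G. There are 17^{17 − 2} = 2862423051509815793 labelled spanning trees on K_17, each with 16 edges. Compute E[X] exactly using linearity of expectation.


K_17 has 17^{17 − 2} = 2862423051509815793 labelled spanning trees.
For each such spanning tree H, let X_H = 1 if all 16 edges of H are present in G. Then P[X_H = 1] = p^{16} = (2/17)^{16} = 65536/48661191875666868481.
By linearity: E[X] = Σ_H E[X_H] = 2862423051509815793 · p^{16} = 2862423051509815793 · 65536/48661191875666868481 = 65536/17.
Numerically: E[X] ≈ 3.86e+03.

E[X] = 2862423051509815793 · (2/17)^{16} = 65536/17 ≈ 3.86e+03.


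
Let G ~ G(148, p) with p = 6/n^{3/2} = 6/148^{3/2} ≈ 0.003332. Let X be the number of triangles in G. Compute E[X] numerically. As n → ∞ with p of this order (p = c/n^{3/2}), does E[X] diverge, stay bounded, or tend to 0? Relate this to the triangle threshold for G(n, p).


Number of potential triangles: C(148, 3) = 529396.
Each occurs with probability p³ ≈ (0.003332)³ ≈ 3.700633e-08.
By linearity: E[X] = C(148, 3)·p³ ≈ 529396 · 3.700633e-08 ≈ 0.0196.
Since α = 3/2 > 1, p = c/n^{3/2} = o(1/n) is below the triangle threshold p ~ 1/n. Asymptotically E[X] ~ (c³/6)·n^{3(1−α)} = (6³/6)·n^{-1.5} → 0, so by Markov's inequality G has no triangles w.h.p.

E[X] ≈ 0.0196; in regime p = Θ(1/n^{3/2}) E[X] tends to 0 (below the triangle threshold p ~ 1/n).


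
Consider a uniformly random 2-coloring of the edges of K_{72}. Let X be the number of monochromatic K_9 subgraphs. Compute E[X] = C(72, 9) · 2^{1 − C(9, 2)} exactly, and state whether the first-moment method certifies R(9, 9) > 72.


E[X] = C(72, 9) · 2^{1 − 36} = 85113005120 · 2^{−35} = 85113005120/34359738368.
As a reduced fraction: E[X] = 1329890705/536870912 ≈ 2.4771.
Is E[X] < 1? NO.
Since E[X] ≥ 1, the first-moment bound is inconclusive at n = 72; it does NOT by itself certify R(9, 9) > 72.

E[X] = 1329890705/536870912 ≈ 2.4771; E[X] ≥ 1; first-moment method inconclusive here.


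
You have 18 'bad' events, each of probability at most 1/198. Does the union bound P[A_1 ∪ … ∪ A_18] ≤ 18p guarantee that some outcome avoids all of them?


Union bound: P[∪_{i=1}^{18} A_i] ≤ Σ_i P[A_i] ≤ 18·p = 18·(1/198) = 1/11.
Numerically: 1/11 ≈ 0.09091.
Is 1/11 < 1? YES.
Since P[∪ A_i] ≤ 1/11 < 1, the complement has P[∩ A_i^c] ≥ 1 − 1/11 = 10/11 > 0, so some outcome avoids every A_i.

18·p = 1/11 ≈ 0.09091; existence CERTIFIED by the union bound.


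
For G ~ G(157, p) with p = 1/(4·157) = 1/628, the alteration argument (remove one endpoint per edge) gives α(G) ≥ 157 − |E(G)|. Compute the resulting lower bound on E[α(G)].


E[|E(G)|] = C(157, 2)·p = 12246 · (1/628) = 39/2.
E[α(G)] ≥ n − E[|E(G)|] = 157 − 39/2 = 275/2.
Numerically: ≈ 137.5000.
(This is only a lower bound; the true E[α(G)] may be larger.)

E[α(G)] ≥ 275/2 ≈ 137.5000.


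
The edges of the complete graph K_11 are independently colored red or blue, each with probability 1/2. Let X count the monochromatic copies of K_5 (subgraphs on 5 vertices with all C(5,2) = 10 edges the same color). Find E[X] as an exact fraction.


Let X = Σ_S X_S over the C(11, 5) = 462 subsets S of size 5, where X_S = 1 if the K_5 on S is monochromatic.
For a fixed S, the K_5 on S has C(5, 2) = 10 edges. P[all 10 edges red] = (1/2)^10, and likewise for blue, so P[monochromatic] = 2·(1/2)^10 = 2^{1 − 10} = 1/512.
Summing: E[X] = C(11, 5) · 2^{1 − 10} = 462 · 1/512 = 231/256.
Numerically: E[X] ≈ 0.902.

E[X] = C(11,5)·2^(1−C(5,2)) = 231/256 ≈ 0.902.


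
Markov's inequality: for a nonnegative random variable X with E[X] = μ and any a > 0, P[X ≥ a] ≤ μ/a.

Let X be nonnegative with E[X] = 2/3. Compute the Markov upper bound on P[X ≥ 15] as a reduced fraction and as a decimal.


μ = E[X] = 2/3, a = 15.
Markov: P[X ≥ 15] ≤ μ/a = (2/3)/15 = 2/45.
Numerically: ≈ 0.0444.
(Since a = 15 > μ = 0.6667, the bound 2/45 is < 1 and informative.)

P[X ≥ 15] ≤ 2/45 ≈ 0.0444.


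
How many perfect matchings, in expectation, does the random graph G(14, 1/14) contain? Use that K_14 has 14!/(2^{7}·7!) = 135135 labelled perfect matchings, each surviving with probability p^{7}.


K_14 has 14!/(2^{7}·7!) = 135135 labelled perfect matchings.
For each such perfect matching H, let X_H = 1 if all 7 edges of H are present in G. Then P[X_H = 1] = p^{7} = (1/14)^{7} = 1/105413504.
By linearity of expectation: E[X] = Σ_H E[X_H] = 135135 · p^{7} = 135135 · 1/105413504 = 19305/15059072.
Numerically: E[X] ≈ 0.00128195.

E[X] = 135135 · (1/14)^{7} = 19305/15059072 ≈ 0.00128195.


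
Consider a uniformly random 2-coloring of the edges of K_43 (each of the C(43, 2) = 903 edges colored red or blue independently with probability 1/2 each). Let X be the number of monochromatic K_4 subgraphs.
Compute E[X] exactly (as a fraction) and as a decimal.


Let X = Σ_S X_S over the C(43, 4) = 123410 subsets S of size 4, where X_S = 1 if the K_4 on S is monochromatic.
For a fixed S, the K_4 on S has C(4, 2) = 6 edges. P[all 6 edges red] = (1/2)^6, and likewise for blue, so P[monochromatic] = 2·(1/2)^6 = 2^{1 − 6} = 1/32.
By linearity: E[X] = C(43, 4) · 2^{1 − 6} = 123410 · 1/32 = 61705/16.
Numerically: E[X] ≈ 3856.562500.

E[X] = C(43,4)·2^(1−C(4,2)) = 61705/16 ≈ 3856.562500.


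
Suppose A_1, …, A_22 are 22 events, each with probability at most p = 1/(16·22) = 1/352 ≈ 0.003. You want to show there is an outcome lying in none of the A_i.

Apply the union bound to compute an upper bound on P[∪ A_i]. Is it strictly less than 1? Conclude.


Union bound: P[∪_{i=1}^{22} A_i] ≤ Σ_i P[A_i] ≤ 22·p = 22·(1/352) = 1/16.
Numerically: 1/16 ≈ 0.062.
Is 1/16 < 1? YES.
Since P[∪ A_i] ≤ 1/16 < 1, the complement has P[∩ A_i^c] ≥ 1 − 1/16 = 15/16 > 0, so some outcome avoids every A_i.

22·p = 1/16 ≈ 0.062; existence CERTIFIED by the union bound.


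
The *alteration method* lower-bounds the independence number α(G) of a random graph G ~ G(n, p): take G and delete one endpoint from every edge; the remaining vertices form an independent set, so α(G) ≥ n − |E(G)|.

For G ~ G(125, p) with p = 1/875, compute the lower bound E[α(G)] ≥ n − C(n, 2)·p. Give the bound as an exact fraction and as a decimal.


E[|E(G)|] = C(125, 2)·p = 7750 · (1/875) = 62/7.
E[α(G)] ≥ n − E[|E(G)|] = 125 − 62/7 = 813/7.
Numerically: ≈ 116.14286.
(This is only a lower bound; the true E[α(G)] may be larger.)

E[α(G)] ≥ 813/7 ≈ 116.14286.


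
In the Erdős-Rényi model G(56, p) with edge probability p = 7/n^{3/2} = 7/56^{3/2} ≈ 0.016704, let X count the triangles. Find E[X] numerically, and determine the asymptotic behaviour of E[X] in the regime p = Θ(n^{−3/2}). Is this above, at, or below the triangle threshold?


Number of potential triangles: C(56, 3) = 27720.
Each occurs with probability p³ ≈ (0.016704)³ ≈ 4.6606662e-06.
By linearity: E[X] = C(56, 3)·p³ ≈ 27720 · 4.6606662e-06 ≈ 0.12919.
Since α = 3/2 > 1, p = c/n^{3/2} = o(1/n) is below the triangle threshold p ~ 1/n. Asymptotically E[X] ~ (c³/6)·n^{3(1−α)} = (7³/6)·n^{-1.5} → 0, so by Markov's inequality G has no triangles w.h.p.

E[X] ≈ 0.12919; in regime p = Θ(1/n^{3/2}) E[X] tends to 0 (below the triangle threshold p ~ 1/n).


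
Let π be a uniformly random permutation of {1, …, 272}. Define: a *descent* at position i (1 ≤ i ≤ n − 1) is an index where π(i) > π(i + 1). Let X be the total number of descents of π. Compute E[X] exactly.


Write X = Σ X_I over i = 1, …, 271, with X_I the indicator of one descent.
There are 271 indicators.
For each fixed i, the pair (π(i), π(i+1)) is a uniformly random ordered pair of distinct values from {1, …, 272}; by symmetry P[π(i) > π(i+1)] = 1/2.
By linearity: E[X] = 271 · (1/2) = (272 − 1) · (1/2) = 271/2 ≈ 135.500000.

E[X] = 271/2 = 135.500000.


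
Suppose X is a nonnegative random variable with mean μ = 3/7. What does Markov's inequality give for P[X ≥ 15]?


μ = E[X] = 3/7, a = 15.
Markov: P[X ≥ 15] ≤ μ/a = (3/7)/15 = 1/35.
Numerically: ≈ 0.029.
(Since a = 15 > μ = 0.429, the bound 1/35 is < 1 and informative.)

P[X ≥ 15] ≤ 1/35 ≈ 0.029.


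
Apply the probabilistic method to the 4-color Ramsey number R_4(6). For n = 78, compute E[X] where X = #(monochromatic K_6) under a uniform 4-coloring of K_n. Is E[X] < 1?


E[X] = C(78, 6) · 4^{1 − 15} = 256851595 · 4^{−14} = 256851595/268435456.
As a reduced fraction: E[X] = 256851595/268435456 ≈ 0.9568.
Is E[X] < 1? YES.
Since E[X] < 1, there exists a 4-coloring of K_{78} with no monochromatic K_6; hence R_4(6) > 78.

E[X] = 256851595/268435456 ≈ 0.9568; E[X] < 1, so R_4(6) > 78.


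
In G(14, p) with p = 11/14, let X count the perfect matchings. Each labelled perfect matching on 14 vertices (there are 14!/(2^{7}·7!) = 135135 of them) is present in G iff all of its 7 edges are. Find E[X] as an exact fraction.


K_14 has 14!/(2^{7}·7!) = 135135 labelled perfect matchings.
For each such perfect matching H, let X_H = 1 if all 7 edges of H are present in G. Then P[X_H = 1] = p^{7} = (11/14)^{7} = 19487171/105413504.
Summing the indicators: E[X] = Σ_H E[X_H] = 135135 · p^{7} = 135135 · 19487171/105413504 = 376199836155/15059072.
Numerically: E[X] ≈ 2.498e+04.

E[X] = 135135 · (11/14)^{7} = 376199836155/15059072 ≈ 2.498e+04.


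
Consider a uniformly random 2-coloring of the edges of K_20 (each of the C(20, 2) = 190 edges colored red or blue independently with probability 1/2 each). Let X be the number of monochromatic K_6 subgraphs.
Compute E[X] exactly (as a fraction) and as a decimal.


Let X = Σ_S X_S over the C(20, 6) = 38760 subsets S of size 6, where X_S = 1 if the K_6 on S is monochromatic.
For a fixed S, the K_6 on S has C(6, 2) = 15 edges. P[all 15 edges red] = (1/2)^15, and likewise for blue, so P[monochromatic] = 2·(1/2)^15 = 2^{1 − 15} = 1/16384.
Summing: E[X] = C(20, 6) · 2^{1 − 15} = 38760 · 1/16384 = 4845/2048.
Numerically: E[X] ≈ 2.3657.

E[X] = C(20,6)·2^(1−C(6,2)) = 4845/2048 ≈ 2.3657.


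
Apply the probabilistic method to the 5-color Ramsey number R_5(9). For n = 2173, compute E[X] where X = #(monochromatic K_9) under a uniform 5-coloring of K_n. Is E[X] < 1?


E[X] = C(2173, 9) · 5^{1 − 36} = 2927993888115921319674265 · 5^{−35} = 2927993888115921319674265/2910383045673370361328125.
As a reduced fraction: E[X] = 585598777623184263934853/582076609134674072265625 ≈ 1.0060510.
Is E[X] < 1? NO.
Since E[X] ≥ 1, the first-moment bound is inconclusive at n = 2173; it does NOT by itself certify R_5(9) > 2173.

E[X] = 585598777623184263934853/582076609134674072265625 ≈ 1.0060510; E[X] ≥ 1; first-moment method inconclusive here.


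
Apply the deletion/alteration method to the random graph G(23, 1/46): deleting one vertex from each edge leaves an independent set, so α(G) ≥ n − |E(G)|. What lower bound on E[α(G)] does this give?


E[|E(G)|] = C(23, 2)·p = 253 · (1/46) = 11/2.
E[α(G)] ≥ n − E[|E(G)|] = 23 − 11/2 = 35/2.
Numerically: ≈ 17.5000.
(This is only a lower bound; the true E[α(G)] may be larger.)

E[α(G)] ≥ 35/2 ≈ 17.5000.


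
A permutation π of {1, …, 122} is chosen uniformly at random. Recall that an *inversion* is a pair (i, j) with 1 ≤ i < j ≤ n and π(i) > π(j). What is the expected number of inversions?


Write X = Σ X_I over the C(122, 2) = 7381 pairs i < j, with X_I the indicator of one inversion.
There are 7381 indicators.
For each fixed pair i < j, the values π(i) and π(j) are two distinct elements of {1, …, 122} in uniformly random order; by symmetry P[π(i) > π(j)] = 1/2.
By linearity: E[X] = 7381 · (1/2) = C(122, 2) · (1/2) = 7381/2 = 7381/2 ≈ 3690.5000.

E[X] = 7381/2 = 3690.5000.


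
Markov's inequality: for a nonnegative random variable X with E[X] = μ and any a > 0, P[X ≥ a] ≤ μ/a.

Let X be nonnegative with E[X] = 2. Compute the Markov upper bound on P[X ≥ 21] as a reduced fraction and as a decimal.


μ = E[X] = 2, a = 21.
Markov: P[X ≥ 21] ≤ μ/a = (2)/21 = 2/21.
Numerically: ≈ 0.09524.
(Since a = 21 > μ = 2.00000, the bound 2/21 is < 1 and informative.)

P[X ≥ 21] ≤ 2/21 ≈ 0.09524.


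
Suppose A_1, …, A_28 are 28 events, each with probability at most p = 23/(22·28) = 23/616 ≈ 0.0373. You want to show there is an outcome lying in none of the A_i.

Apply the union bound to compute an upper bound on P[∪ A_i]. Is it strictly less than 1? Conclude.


Union bound: P[∪_{i=1}^{28} A_i] ≤ Σ_i P[A_i] ≤ 28·p = 28·(23/616) = 23/22.
Numerically: 23/22 ≈ 1.0455.
Is 23/22 < 1? NO.
Since the bound 23/22 is ≥ 1, the union bound is uninformative here; it does NOT by itself certify existence.

28·p = 23/22 ≈ 1.0455; existence NOT certified by the union bound.


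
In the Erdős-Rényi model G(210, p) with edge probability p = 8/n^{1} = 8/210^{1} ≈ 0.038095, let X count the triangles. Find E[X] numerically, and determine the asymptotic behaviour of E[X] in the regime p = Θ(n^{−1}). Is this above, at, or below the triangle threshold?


Number of potential triangles: C(210, 3) = 1521520.
Each occurs with probability p³ ≈ (0.038095)³ ≈ 5.5285606e-05.
By linearity: E[X] = C(210, 3)·p³ ≈ 1521520 · 5.5285606e-05 ≈ 84.11816.
Here α = 1, so p = 8/n is exactly at the triangle threshold p ~ 1/n. Asymptotically E[X] → c³/6 = 8³/6 = 256/3 ≈ 85.33333, a bounded constant. In this regime the triangle count is asymptotically Poisson(c³/6).

E[X] ≈ 84.11816; in regime p = Θ(1/n^{1}) E[X] stays bounded (at the triangle threshold p ~ 1/n).


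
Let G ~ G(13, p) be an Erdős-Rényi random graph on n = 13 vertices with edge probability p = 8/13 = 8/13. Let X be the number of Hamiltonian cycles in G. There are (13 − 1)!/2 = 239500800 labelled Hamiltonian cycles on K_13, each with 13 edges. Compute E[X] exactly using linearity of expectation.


K_13 has (13 − 1)!/2 = 239500800 labelled Hamiltonian cycles.
For each such Hamiltonian cycle H, let X_H = 1 if all 13 edges of H are present in G. Then P[X_H = 1] = p^{13} = (8/13)^{13} = 549755813888/302875106592253.
By linearity: E[X] = Σ_H E[X_H] = 239500800 · p^{13} = 239500800 · 549755813888/302875106592253 = 131666957230827110400/302875106592253.
Numerically: E[X] ≈ 4.3472e+05.

E[X] = 239500800 · (8/13)^{13} = 131666957230827110400/302875106592253 ≈ 4.3472e+05.


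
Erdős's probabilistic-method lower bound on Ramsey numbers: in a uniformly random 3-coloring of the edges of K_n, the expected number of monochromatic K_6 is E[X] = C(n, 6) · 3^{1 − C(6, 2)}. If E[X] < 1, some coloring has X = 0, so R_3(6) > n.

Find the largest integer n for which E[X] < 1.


We need C(n, 6) · 3^{1 − 15} < 1, i.e. C(n, 6) < 3^{15 − 1} = 4782969.
Check values of n near the boundary:
  n = 40: C(40, 6) = 3838380; 3838380 < 4782969? YES
  n = 41: C(41, 6) = 4496388; 4496388 < 4782969? YES
  n = 42: C(42, 6) = 5245786; 5245786 < 4782969? NO
  n = 43: C(43, 6) = 6096454; 6096454 < 4782969? NO
  n = 44: C(44, 6) = 7059052; 7059052 < 4782969? NO
The largest n with C(n, 6) < 4782969 is n = 41 (where E[X] = 1498796/1594323 ≈ 0.9400830). Hence R_3(6) > 41, i.e. R_3(6) ≥ 42.

Largest n = 41; hence R_3(6) > 41.


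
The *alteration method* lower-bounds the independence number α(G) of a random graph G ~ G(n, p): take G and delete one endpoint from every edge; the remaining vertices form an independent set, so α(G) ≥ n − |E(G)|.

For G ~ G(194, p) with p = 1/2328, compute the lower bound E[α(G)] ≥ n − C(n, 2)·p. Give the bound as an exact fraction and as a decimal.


E[|E(G)|] = C(194, 2)·p = 18721 · (1/2328) = 193/24.
E[α(G)] ≥ n − E[|E(G)|] = 194 − 193/24 = 4463/24.
Numerically: ≈ 185.958.
(This is only a lower bound; the true E[α(G)] may be larger.)

E[α(G)] ≥ 4463/24 ≈ 185.958.


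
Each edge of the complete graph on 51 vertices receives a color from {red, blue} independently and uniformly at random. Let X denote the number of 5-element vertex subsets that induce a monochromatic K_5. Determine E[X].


Let X = Σ_S X_S over the C(51, 5) = 2349060 subsets S of size 5, where X_S = 1 if the K_5 on S is monochromatic.
For a fixed S, the K_5 on S has C(5, 2) = 10 edges. P[all 10 edges red] = (1/2)^10, and likewise for blue, so P[monochromatic] = 2·(1/2)^10 = 2^{1 − 10} = 1/512.
By linearity of expectation: E[X] = C(51, 5) · 2^{1 − 10} = 2349060 · 1/512 = 587265/128.
Numerically: E[X] ≈ 4588.00781.

E[X] = C(51,5)·2^(1−C(5,2)) = 587265/128 ≈ 4588.00781.


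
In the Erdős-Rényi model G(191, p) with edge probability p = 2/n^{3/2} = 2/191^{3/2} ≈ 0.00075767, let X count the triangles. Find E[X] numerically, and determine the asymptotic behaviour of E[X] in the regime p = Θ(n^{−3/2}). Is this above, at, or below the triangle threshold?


Number of potential triangles: C(191, 3) = 1143135.
Each occurs with probability p³ ≈ (0.00075767)³ ≈ 4.3495050e-10.
By linearity: E[X] = C(191, 3)·p³ ≈ 1143135 · 4.3495050e-10 ≈ 0.00050.
Since α = 3/2 > 1, p = c/n^{3/2} = o(1/n) is below the triangle threshold p ~ 1/n. Asymptotically E[X] ~ (c³/6)·n^{3(1−α)} = (2³/6)·n^{-1.5} → 0, so by Markov's inequality G has no triangles w.h.p.

E[X] ≈ 0.00050; in regime p = Θ(1/n^{3/2}) E[X] tends to 0 (below the triangle threshold p ~ 1/n).


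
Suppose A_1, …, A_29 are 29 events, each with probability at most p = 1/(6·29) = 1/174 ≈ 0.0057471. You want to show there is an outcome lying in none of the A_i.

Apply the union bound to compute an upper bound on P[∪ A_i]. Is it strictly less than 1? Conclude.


Union bound: P[∪_{i=1}^{29} A_i] ≤ Σ_i P[A_i] ≤ 29·p = 29·(1/174) = 1/6.
Numerically: 1/6 ≈ 0.1666667.
Is 1/6 < 1? YES.
Since P[∪ A_i] ≤ 1/6 < 1, the complement has P[∩ A_i^c] ≥ 1 − 1/6 = 5/6 > 0, so some outcome avoids every A_i.

29·p = 1/6 ≈ 0.1666667; existence CERTIFIED by the union bound.


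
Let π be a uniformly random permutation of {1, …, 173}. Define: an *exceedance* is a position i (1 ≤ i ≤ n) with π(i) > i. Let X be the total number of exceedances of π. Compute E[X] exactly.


Write X = Σ_{i=1}^{173} X_i, where X_i = 1_{π(i) > i}.
For each fixed i, π(i) is uniform over {1, …, 173} (marginal of a uniform permutation), so P[π(i) > i] = (n − i)/n. Summing: Σ_{i=1}^{173} (n − i)/n = (0 + 1 + … + 172)/173 = 173(173 − 1)/(2·173) = (173 − 1)/2.
Hence E[X] = Σ_{i=1}^{173} (173 − i)/173 = 86 ≈ 86.000000.

E[X] = 86 = 86.000000.


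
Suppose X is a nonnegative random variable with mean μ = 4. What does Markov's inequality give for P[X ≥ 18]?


μ = E[X] = 4, a = 18.
Markov: P[X ≥ 18] ≤ μ/a = (4)/18 = 2/9.
Numerically: ≈ 0.222.
(Since a = 18 > μ = 4.000, the bound 2/9 is < 1 and informative.)

P[X ≥ 18] ≤ 2/9 ≈ 0.222.


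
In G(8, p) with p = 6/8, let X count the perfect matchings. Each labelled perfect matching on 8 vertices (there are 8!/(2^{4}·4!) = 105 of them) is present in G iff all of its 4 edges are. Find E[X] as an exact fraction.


K_8 has 8!/(2^{4}·4!) = 105 labelled perfect matchings.
For each such perfect matching H, let X_H = 1 if all 4 edges of H are present in G. Then P[X_H = 1] = p^{4} = (3/4)^{4} = 81/256.
By linearity of expectation: E[X] = Σ_H E[X_H] = 105 · p^{4} = 105 · 81/256 = 8505/256.
Numerically: E[X] ≈ 33.223.

E[X] = 105 · (3/4)^{4} = 8505/256 ≈ 33.223.


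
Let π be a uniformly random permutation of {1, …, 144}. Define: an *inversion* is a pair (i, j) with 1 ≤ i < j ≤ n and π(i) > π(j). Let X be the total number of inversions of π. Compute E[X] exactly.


Write X = Σ X_I over the C(144, 2) = 10296 pairs i < j, with X_I the indicator of one inversion.
There are 10296 indicators.
For each fixed pair i < j, the values π(i) and π(j) are two distinct elements of {1, …, 144} in uniformly random order; by symmetry P[π(i) > π(j)] = 1/2.
By linearity: E[X] = 10296 · (1/2) = C(144, 2) · (1/2) = 10296/2 = 5148 ≈ 5148.00000.

E[X] = 5148 = 5148.00000.


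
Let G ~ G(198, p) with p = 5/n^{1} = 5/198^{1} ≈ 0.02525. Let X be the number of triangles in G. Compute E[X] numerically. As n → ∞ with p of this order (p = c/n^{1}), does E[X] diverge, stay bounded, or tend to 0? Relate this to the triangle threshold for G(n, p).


Number of potential triangles: C(198, 3) = 1274196.
Each occurs with probability p³ ≈ (0.02525)³ ≈ 1.610328e-05.
By linearity: E[X] = C(198, 3)·p³ ≈ 1274196 · 1.610328e-05 ≈ 20.5187.
Here α = 1, so p = 5/n is exactly at the triangle threshold p ~ 1/n. Asymptotically E[X] → c³/6 = 5³/6 = 125/6 ≈ 20.8333, a bounded constant. In this regime the triangle count is asymptotically Poisson(c³/6).

E[X] ≈ 20.5187; in regime p = Θ(1/n^{1}) E[X] stays bounded (at the triangle threshold p ~ 1/n).


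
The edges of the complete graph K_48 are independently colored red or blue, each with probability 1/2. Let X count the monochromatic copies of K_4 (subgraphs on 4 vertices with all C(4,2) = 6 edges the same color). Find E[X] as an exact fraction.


Let X = Σ_S X_S over the C(48, 4) = 194580 subsets S of size 4, where X_S = 1 if the K_4 on S is monochromatic.
For a fixed S, the K_4 on S has C(4, 2) = 6 edges. P[all 6 edges red] = (1/2)^6, and likewise for blue, so P[monochromatic] = 2·(1/2)^6 = 2^{1 − 6} = 1/32.
Summing: E[X] = C(48, 4) · 2^{1 − 6} = 194580 · 1/32 = 48645/8.
Numerically: E[X] ≈ 6080.625000.

E[X] = C(48,4)·2^(1−C(4,2)) = 48645/8 ≈ 6080.625000.


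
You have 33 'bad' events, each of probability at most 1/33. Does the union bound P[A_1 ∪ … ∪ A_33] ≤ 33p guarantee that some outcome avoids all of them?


Union bound: P[∪_{i=1}^{33} A_i] ≤ Σ_i P[A_i] ≤ 33·p = 33·(1/33) = 1.
Numerically: 1 ≈ 1.0000.
Is 1 < 1? NO.
Since the bound 1 is ≥ 1, the union bound is uninformative here; it does NOT by itself certify existence.

33·p = 1 ≈ 1.0000; existence NOT certified by the union bound.


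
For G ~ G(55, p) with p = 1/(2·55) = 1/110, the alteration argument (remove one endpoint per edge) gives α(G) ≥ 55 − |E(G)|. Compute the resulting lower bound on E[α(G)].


E[|E(G)|] = C(55, 2)·p = 1485 · (1/110) = 27/2.
E[α(G)] ≥ n − E[|E(G)|] = 55 − 27/2 = 83/2.
Numerically: ≈ 41.5000.
(This is only a lower bound; the true E[α(G)] may be larger.)

E[α(G)] ≥ 83/2 ≈ 41.5000.


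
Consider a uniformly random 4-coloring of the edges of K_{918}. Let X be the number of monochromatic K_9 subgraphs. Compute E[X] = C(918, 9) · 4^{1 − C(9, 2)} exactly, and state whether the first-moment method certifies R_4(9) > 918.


E[X] = C(918, 9) · 4^{1 − 36} = 1226696518272037432620 · 4^{−35} = 1226696518272037432620/1180591620717411303424.
As a reduced fraction: E[X] = 306674129568009358155/295147905179352825856 ≈ 1.0390524.
Is E[X] < 1? NO.
Since E[X] ≥ 1, the first-moment bound is inconclusive at n = 918; it does NOT by itself certify R_4(9) > 918.

E[X] = 306674129568009358155/295147905179352825856 ≈ 1.0390524; E[X] ≥ 1; first-moment method inconclusive here.


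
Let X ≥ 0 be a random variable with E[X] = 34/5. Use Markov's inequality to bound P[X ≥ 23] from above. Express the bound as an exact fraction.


μ = E[X] = 34/5, a = 23.
Markov: P[X ≥ 23] ≤ μ/a = (34/5)/23 = 34/115.
Numerically: ≈ 0.29565.
(Since a = 23 > μ = 6.80000, the bound 34/115 is < 1 and informative.)

P[X ≥ 23] ≤ 34/115 ≈ 0.29565.


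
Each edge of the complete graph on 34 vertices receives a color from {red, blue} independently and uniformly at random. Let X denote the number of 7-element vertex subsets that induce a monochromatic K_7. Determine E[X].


Let X = Σ_S X_S over the C(34, 7) = 5379616 subsets S of size 7, where X_S = 1 if the K_7 on S is monochromatic.
For a fixed S, the K_7 on S has C(7, 2) = 21 edges. P[all 21 edges red] = (1/2)^21, and likewise for blue, so P[monochromatic] = 2·(1/2)^21 = 2^{1 − 21} = 1/1048576.
By linearity: E[X] = C(34, 7) · 2^{1 − 21} = 5379616 · 1/1048576 = 168113/32768.
Numerically: E[X] ≈ 5.130.

E[X] = C(34,7)·2^(1−C(7,2)) = 168113/32768 ≈ 5.130.


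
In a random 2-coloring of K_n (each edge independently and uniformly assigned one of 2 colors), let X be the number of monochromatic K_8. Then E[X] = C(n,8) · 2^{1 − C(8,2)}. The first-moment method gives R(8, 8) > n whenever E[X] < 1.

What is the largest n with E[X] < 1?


We need C(n, 8) · 2^{1 − 28} < 1, i.e. C(n, 8) < 2^{28 − 1} = 134217728.
Check values of n near the boundary:
  n = 37: C(37, 8) = 38608020; 38608020 < 134217728? YES
  n = 38: C(38, 8) = 48903492; 48903492 < 134217728? YES
  n = 39: C(39, 8) = 61523748; 61523748 < 134217728? YES
  n = 40: C(40, 8) = 76904685; 76904685 < 134217728? YES
  n = 41: C(41, 8) = 95548245; 95548245 < 134217728? YES
  n = 42: C(42, 8) = 118030185; 118030185 < 134217728? YES
  n = 43: C(43, 8) = 145008513; 145008513 < 134217728? NO
  n = 44: C(44, 8) = 177232627; 177232627 < 134217728? NO
The largest n with C(n, 8) < 134217728 is n = 42 (where E[X] = 118030185/134217728 ≈ 0.87939). Hence R(8, 8) > 42, i.e. R(8, 8) ≥ 43.

Largest n = 42; hence R(8, 8) > 42.


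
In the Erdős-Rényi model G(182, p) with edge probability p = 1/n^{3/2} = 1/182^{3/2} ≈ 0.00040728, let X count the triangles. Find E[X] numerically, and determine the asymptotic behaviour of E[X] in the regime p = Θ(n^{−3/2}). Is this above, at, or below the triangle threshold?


Number of potential triangles: C(182, 3) = 988260.
Each occurs with probability p³ ≈ (0.00040728)³ ≈ 6.7558306e-11.
By linearity: E[X] = C(182, 3)·p³ ≈ 988260 · 6.7558306e-11 ≈ 0.00007.
Since α = 3/2 > 1, p = c/n^{3/2} = o(1/n) is below the triangle threshold p ~ 1/n. Asymptotically E[X] ~ (c³/6)·n^{3(1−α)} = (1³/6)·n^{-1.5} → 0, so by Markov's inequality G has no triangles w.h.p.

E[X] ≈ 0.00007; in regime p = Θ(1/n^{3/2}) E[X] tends to 0 (below the triangle threshold p ~ 1/n).


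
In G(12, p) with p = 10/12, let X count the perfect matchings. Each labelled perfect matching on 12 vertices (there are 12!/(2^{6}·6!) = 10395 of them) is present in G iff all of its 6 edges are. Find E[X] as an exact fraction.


K_12 has 12!/(2^{6}·6!) = 10395 labelled perfect matchings.
For each such perfect matching H, let X_H = 1 if all 6 edges of H are present in G. Then P[X_H = 1] = p^{6} = (5/6)^{6} = 15625/46656.
By linearity of expectation: E[X] = Σ_H E[X_H] = 10395 · p^{6} = 10395 · 15625/46656 = 6015625/1728.
Numerically: E[X] ≈ 3481.26.

E[X] = 10395 · (5/6)^{6} = 6015625/1728 ≈ 3481.26.


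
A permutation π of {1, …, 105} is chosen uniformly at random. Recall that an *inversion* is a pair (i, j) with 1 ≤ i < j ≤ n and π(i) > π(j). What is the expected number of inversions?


Write X = Σ X_I over the C(105, 2) = 5460 pairs i < j, with X_I the indicator of one inversion.
There are 5460 indicators.
For each fixed pair i < j, the values π(i) and π(j) are two distinct elements of {1, …, 105} in uniformly random order; by symmetry P[π(i) > π(j)] = 1/2.
By linearity: E[X] = 5460 · (1/2) = C(105, 2) · (1/2) = 5460/2 = 2730 ≈ 2730.000.

E[X] = 2730 = 2730.000.


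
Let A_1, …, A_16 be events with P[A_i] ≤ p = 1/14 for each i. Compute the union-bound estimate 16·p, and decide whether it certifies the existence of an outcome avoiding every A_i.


Union bound: P[∪_{i=1}^{16} A_i] ≤ Σ_i P[A_i] ≤ 16·p = 16·(1/14) = 8/7.
Numerically: 8/7 ≈ 1.142857.
Is 8/7 < 1? NO.
Since the bound 8/7 is ≥ 1, the union bound is uninformative here; it does NOT by itself certify existence.

16·p = 8/7 ≈ 1.142857; existence NOT certified by the union bound.


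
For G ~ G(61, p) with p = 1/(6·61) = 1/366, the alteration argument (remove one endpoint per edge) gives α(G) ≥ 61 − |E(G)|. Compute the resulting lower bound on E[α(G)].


E[|E(G)|] = C(61, 2)·p = 1830 · (1/366) = 5.
E[α(G)] ≥ n − E[|E(G)|] = 61 − 5 = 56.
Numerically: ≈ 56.00000.
(This is only a lower bound; the true E[α(G)] may be larger.)

E[α(G)] ≥ 56 ≈ 56.00000.


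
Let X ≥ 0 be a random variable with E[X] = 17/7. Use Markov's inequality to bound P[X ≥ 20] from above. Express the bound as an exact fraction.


μ = E[X] = 17/7, a = 20.
Markov: P[X ≥ 20] ≤ μ/a = (17/7)/20 = 17/140.
Numerically: ≈ 0.121.
(Since a = 20 > μ = 2.429, the bound 17/140 is < 1 and informative.)

P[X ≥ 20] ≤ 17/140 ≈ 0.121.


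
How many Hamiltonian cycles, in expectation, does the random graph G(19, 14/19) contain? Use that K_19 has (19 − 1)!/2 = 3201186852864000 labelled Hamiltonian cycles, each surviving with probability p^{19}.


K_19 has (19 − 1)!/2 = 3201186852864000 labelled Hamiltonian cycles.
For each such Hamiltonian cycle H, let X_H = 1 if all 19 edges of H are present in G. Then P[X_H = 1] = p^{19} = (14/19)^{19} = 5976303958948914397184/1978419655660313589123979.
By linearity: E[X] = Σ_H E[X_H] = 3201186852864000 · p^{19} = 3201186852864000 · 5976303958948914397184/1978419655660313589123979 = 19131265662106339128470788663934976000/1978419655660313589123979.
Numerically: E[X] ≈ 9.67e+12.

E[X] = 3201186852864000 · (14/19)^{19} = 19131265662106339128470788663934976000/1978419655660313589123979 ≈ 9.67e+12.
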